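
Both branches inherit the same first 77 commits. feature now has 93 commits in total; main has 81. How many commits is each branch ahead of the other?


Common ancestor: commit #77
feature commits after divergence: 93 - 77 = 16
main commits after divergence: 81 - 77 = 4
feature is 16 commits ahead of main
main is 4 commits ahead of feature

feature ahead: 16, main ahead: 4


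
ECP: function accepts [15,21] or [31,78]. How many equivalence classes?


Valid ranges: [15,21] and [31,78]
Class 1: x < 15 — invalid
Class 2: 15 ≤ x ≤ 21 — valid
Class 3: 21 < x < 31 — invalid (gap between ranges)
Class 4: 31 ≤ x ≤ 78 — valid
Class 5: x > 78 — invalid
Total equivalence classes: 5

5 equivalence classes


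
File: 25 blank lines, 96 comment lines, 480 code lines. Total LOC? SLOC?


Total LOC = blank + comment + code
Total LOC = 25 + 96 + 480 = 601
SLOC (source only) = code = 480

Total LOC: 601, SLOC: 480


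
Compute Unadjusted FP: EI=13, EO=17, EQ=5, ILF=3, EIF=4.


UFP = EI*4 + EO*5 + EQ*4 + ILF*10 + EIF*7
UFP = 13*4 + 17*5 + 5*4 + 3*10 + 4*7
UFP = 52 + 85 + 20 + 30 + 28
UFP = 215

215


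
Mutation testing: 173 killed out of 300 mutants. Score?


Mutation score = killed / total * 100
Mutation score = 173 / 300 * 100
Mutation score = 57.67%

57.67%


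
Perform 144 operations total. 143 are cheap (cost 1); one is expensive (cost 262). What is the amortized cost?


Formula: Amortized cost = Total cost / Operations
Total cost = (143 * 1) + (1 * 262)
Total cost = 143 + 262 = 405
Amortized = 405 / 144 = 2.8125

2.8125


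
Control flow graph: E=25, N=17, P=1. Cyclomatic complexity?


Formula: V(G) = E - N + 2P
V(G) = 25 - 17 + 2*1
V(G) = 8 + 2
V(G) = 10

10


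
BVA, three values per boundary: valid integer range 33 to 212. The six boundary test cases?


Range: [33, 212]
Boundaries: just below min, min, min+1, max-1, max, just above max
Values: [32, 33, 34, 211, 212, 213]

[32, 33, 34, 211, 212, 213]


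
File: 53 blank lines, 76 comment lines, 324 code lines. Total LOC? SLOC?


Total LOC = blank + comment + code
Total LOC = 53 + 76 + 324 = 453
SLOC (source only) = code = 324

Total LOC: 453, SLOC: 324


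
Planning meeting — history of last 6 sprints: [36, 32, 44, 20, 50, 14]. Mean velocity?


Formula: Avg velocity = Total points / Number of sprints
Points: [36, 32, 44, 20, 50, 14]
Sum = 36 + 32 + 44 + 20 + 50 + 14 = 196
Avg velocity = 196 / 6 = 32.67 points/sprint

32.67 points/sprint


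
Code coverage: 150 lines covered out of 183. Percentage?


Coverage = covered / total * 100
Coverage = 150 / 183 * 100
Coverage = 81.97%

81.97%


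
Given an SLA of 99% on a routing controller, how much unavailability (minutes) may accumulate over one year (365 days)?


Formula: allowed downtime = period * (100 - SLA) / 100
Period (year (365 days)) = 525600 minutes
Unavailability fraction = (100 - 99.0) / 100
Allowed downtime = 525600 * (100 - 99.0) / 100
Allowed downtime = 5256.0 minutes

5256.0 minutes


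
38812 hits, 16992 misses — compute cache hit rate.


Formula: hit rate = hits / (hits + misses) * 100
hit rate = 38812 / (38812 + 16992) * 100
hit rate = 38812 / 55804 * 100
hit rate = 69.55%

69.55%


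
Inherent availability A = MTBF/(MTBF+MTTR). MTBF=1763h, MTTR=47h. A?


Availability = MTBF / (MTBF + MTTR)
Availability = 1763 / (1763 + 47)
Availability = 1763 / 1810
Availability = 97.4033%

97.4033%


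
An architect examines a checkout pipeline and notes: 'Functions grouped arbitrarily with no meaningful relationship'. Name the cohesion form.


Reasoning: Worst: random grouping
Type: Coincidental cohesion

Coincidental cohesion


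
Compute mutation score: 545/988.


Mutation score = killed / total * 100
Mutation score = 545 / 988 * 100
Mutation score = 55.16%

55.16%


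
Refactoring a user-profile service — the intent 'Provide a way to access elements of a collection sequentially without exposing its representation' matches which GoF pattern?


This matches the Iterator pattern

Iterator


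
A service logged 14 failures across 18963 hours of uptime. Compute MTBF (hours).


Formula: MTBF = Total operating time / Number of failures
MTBF = 18963 / 14
MTBF = 1354.5 hours

1354.5 hours


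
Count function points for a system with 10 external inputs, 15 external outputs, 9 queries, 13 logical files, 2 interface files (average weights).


UFP = EI*4 + EO*5 + EQ*4 + ILF*10 + EIF*7
UFP = 10*4 + 15*5 + 9*4 + 13*10 + 2*7
UFP = 40 + 75 + 36 + 130 + 14
UFP = 295

295


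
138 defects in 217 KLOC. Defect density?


Defect density = defects / KLOC
Defect density = 138 / 217
Defect density = 0.636 defects/KLOC

0.636 defects/KLOC


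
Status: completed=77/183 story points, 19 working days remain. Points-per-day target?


Formula: Required rate = Remaining points / Days left
Remaining = 183 - 77 = 106 points
Required rate = 106 / 19 = 5.58 points/day

5.58 points/day


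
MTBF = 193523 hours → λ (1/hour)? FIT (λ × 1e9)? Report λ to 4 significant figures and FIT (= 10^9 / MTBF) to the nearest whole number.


Formula: λ = 1 / MTBF; FIT = λ × 1e9 = 1e9 / MTBF
λ = 1 / 193523 ≈ 5.167e-06 failures/hour
FIT = 1e9 / 193523 ≈ 5167 failures per 1e9 hours (nearest whole number)

λ = 5.167e-06 /h, FIT = 5167


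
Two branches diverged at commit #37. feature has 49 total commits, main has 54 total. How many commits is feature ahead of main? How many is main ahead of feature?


Common ancestor: commit #37
feature commits after divergence: 49 - 37 = 12
main commits after divergence: 54 - 37 = 17
feature is 12 commits ahead of main
main is 17 commits ahead of feature

feature ahead: 12, main ahead: 17


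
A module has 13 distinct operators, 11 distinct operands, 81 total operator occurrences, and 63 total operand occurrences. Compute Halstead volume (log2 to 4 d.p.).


Formula: V = N * log2(η), where N = N1 + N2 and η = η1 + η2
η = 13 + 11 = 24
N = 81 + 63 = 144
log2(24) ≈ 4.5850
V = 144 * 4.5850 = 660.24

660.24


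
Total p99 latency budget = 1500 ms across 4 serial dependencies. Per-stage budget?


Formula: per_stage = total_budget / stages
per_stage = 1500 / 4
per_stage = 375.0 ms

375.0 ms


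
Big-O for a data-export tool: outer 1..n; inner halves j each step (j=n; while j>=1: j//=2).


Reasoning: n times log n
Complexity: O(n log n)

O(n log n)


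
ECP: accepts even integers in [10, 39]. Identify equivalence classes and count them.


Constraint: even integers in [10, 39]
Class 1: x < 10 — out-of-range invalid
Class 2: x in [10,39] but odd — wrong type invalid
Class 3: x in [10,39] and even — valid
Class 4: x > 39 — out-of-range invalid
Total equivalence classes: 4

4 equivalence classes


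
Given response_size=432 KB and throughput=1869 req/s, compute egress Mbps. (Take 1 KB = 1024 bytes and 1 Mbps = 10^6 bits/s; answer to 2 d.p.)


Formula: Mbps = payload_bytes * RPS * 8 / 1e6
Payload per request = 432 KB = 432 * 1024 = 442368 bytes
Total bytes/sec = 442368 * 1869 = 826785792
Total bits/sec = 826785792 * 8 = 6614286336
Mbps = 6614286336 / 1e6 = 6614.29

6614.29 Mbps


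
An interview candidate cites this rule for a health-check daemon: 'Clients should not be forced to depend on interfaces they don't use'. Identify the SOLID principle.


This describes the Interface Segregation Principle (ISP)

Interface Segregation Principle (ISP)


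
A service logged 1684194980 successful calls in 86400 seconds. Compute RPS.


Formula: throughput = requests / seconds
throughput = 1684194980 / 86400
throughput = 19493.0 requests/second

19493.0 requests/second


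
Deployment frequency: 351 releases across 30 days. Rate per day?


Formula: deployments per day = releases / days
= 351 / 30
= 11.7 deploys/day
(equivalently, 81.9 deploys/week)

11.7 deploys/day


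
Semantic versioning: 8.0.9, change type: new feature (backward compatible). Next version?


Current: 8.0.9
Change category: 'new feature (backward compatible)' → minor bump
SemVer rule: minor bump → increment MINOR, reset PATCH to 0 (MAJOR unchanged)
New: 8.1.0

8.1.0


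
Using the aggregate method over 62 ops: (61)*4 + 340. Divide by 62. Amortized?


Formula: Amortized cost = Total cost / Operations
Total cost = (61 * 4) + (1 * 340)
Total cost = 244 + 340 = 584
Amortized = 584 / 62 = 9.4194

9.4194


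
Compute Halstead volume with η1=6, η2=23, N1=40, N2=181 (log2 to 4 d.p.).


Formula: V = N * log2(η), where N = N1 + N2 and η = η1 + η2
η = 6 + 23 = 29
N = 40 + 181 = 221
log2(29) ≈ 4.8580
V = 221 * 4.8580 = 1073.62

1073.62


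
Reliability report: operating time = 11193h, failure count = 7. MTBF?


Formula: MTBF = Total operating time / Number of failures
MTBF = 11193 / 7
MTBF = 1599.0 hours

1599.0 hours


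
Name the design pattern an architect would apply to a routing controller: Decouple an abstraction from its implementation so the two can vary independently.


This matches the Bridge pattern

Bridge


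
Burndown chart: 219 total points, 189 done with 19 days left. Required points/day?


Formula: Required rate = Remaining points / Days left
Remaining = 219 - 189 = 30 points
Required rate = 30 / 19 = 1.58 points/day

1.58 points/day


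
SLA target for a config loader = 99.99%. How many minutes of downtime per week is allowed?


Formula: allowed downtime = period * (100 - SLA) / 100
Period (week) = 10080 minutes
Unavailability fraction = (100 - 99.99) / 100
Allowed downtime = 10080 * (100 - 99.99) / 100
Allowed downtime = 1.008 minutes

1.008 minutes


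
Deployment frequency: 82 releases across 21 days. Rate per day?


Formula: deployments per day = releases / days
= 82 / 21
= 3.905 deploys/day
(equivalently, 27.33 deploys/week)

3.905 deploys/day


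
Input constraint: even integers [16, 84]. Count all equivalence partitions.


Constraint: even integers in [16, 84]
Class 1: x < 16 — out-of-range invalid
Class 2: x in [16,84] but odd — wrong type invalid
Class 3: x in [16,84] and even — valid
Class 4: x > 84 — out-of-range invalid
Total equivalence classes: 4

4 equivalence classes


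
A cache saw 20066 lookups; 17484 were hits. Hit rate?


Formula: hit rate = hits / (hits + misses) * 100
hit rate = 17484 / (17484 + 2582) * 100
hit rate = 17484 / 20066 * 100
hit rate = 87.13%

87.13%


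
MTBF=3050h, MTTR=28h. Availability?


Availability = MTBF / (MTBF + MTTR)
Availability = 3050 / (3050 + 28)
Availability = 3050 / 3078
Availability = 99.0903%

99.0903%


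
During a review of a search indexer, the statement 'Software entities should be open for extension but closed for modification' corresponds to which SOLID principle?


This describes the Open/Closed Principle (OCP)

Open/Closed Principle (OCP)


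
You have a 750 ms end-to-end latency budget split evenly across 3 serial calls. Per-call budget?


Formula: per_stage = total_budget / stages
per_stage = 750 / 3
per_stage = 250.0 ms

250.0 ms


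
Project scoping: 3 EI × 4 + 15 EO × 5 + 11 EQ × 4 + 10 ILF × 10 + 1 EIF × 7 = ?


UFP = EI*4 + EO*5 + EQ*4 + ILF*10 + EIF*7
UFP = 3*4 + 15*5 + 11*4 + 10*10 + 1*7
UFP = 12 + 75 + 44 + 100 + 7
UFP = 238

238


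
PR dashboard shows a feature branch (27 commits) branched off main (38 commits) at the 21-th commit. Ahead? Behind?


Common ancestor: commit #21
feature commits after divergence: 27 - 21 = 6
main commits after divergence: 38 - 21 = 17
feature is 6 commits ahead of main
main is 17 commits ahead of feature

feature ahead: 6, main ahead: 17


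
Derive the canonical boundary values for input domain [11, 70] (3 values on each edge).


Range: [11, 70]
Boundaries: just below min, min, min+1, max-1, max, just above max
Values: [10, 11, 12, 69, 70, 71]

[10, 11, 12, 69, 70, 71]


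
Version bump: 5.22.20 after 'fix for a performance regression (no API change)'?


Current: 5.22.20
Change category: 'fix for a performance regression (no API change)' → patch bump
SemVer rule: patch bump → increment PATCH (MAJOR and MINOR unchanged)
New: 5.22.21

5.22.21


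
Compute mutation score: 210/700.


Mutation score = killed / total * 100
Mutation score = 210 / 700 * 100
Mutation score = 30.0%

30.0%


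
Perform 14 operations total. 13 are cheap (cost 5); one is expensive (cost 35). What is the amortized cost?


Formula: Amortized cost = Total cost / Operations
Total cost = (13 * 5) + (1 * 35)
Total cost = 65 + 35 = 100
Amortized = 100 / 14 = 7.1429

7.1429


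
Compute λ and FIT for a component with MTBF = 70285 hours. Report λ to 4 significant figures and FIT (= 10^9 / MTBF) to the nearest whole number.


Formula: λ = 1 / MTBF; FIT = λ × 1e9 = 1e9 / MTBF
λ = 1 / 70285 ≈ 1.423e-05 failures/hour
FIT = 1e9 / 70285 ≈ 14228 failures per 1e9 hours (nearest whole number)

λ = 1.423e-05 /h, FIT = 14228


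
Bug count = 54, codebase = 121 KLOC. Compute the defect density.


Defect density = defects / KLOC
Defect density = 54 / 121
Defect density = 0.446 defects/KLOC

0.446 defects/KLOC


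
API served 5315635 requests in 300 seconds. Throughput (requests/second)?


Formula: throughput = requests / seconds
throughput = 5315635 / 300
throughput = 17718.78 requests/second

17718.78 requests/second


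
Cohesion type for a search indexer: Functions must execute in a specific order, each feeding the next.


Reasoning: Output of one is input to next
Type: Sequential cohesion

Sequential cohesion


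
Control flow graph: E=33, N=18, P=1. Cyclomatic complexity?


Formula: V(G) = E - N + 2P
V(G) = 33 - 18 + 2*1
V(G) = 15 + 2
V(G) = 17

17


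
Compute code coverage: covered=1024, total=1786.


Coverage = covered / total * 100
Coverage = 1024 / 1786 * 100
Coverage = 57.33%

57.33%


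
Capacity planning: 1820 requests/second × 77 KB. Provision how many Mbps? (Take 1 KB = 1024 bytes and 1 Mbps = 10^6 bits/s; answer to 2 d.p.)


Formula: Mbps = payload_bytes * RPS * 8 / 1e6
Payload per request = 77 KB = 77 * 1024 = 78848 bytes
Total bytes/sec = 78848 * 1820 = 143503360
Total bits/sec = 143503360 * 8 = 1148026880
Mbps = 1148026880 / 1e6 = 1148.03

1148.03 Mbps


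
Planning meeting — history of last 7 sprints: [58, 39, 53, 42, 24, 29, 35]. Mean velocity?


Formula: Avg velocity = Total points / Number of sprints
Points: [58, 39, 53, 42, 24, 29, 35]
Sum = 58 + 39 + 53 + 42 + 24 + 29 + 35 = 280
Avg velocity = 280 / 7 = 40.0 points/sprint

40.0 points/sprint


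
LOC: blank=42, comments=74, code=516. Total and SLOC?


Total LOC = blank + comment + code
Total LOC = 42 + 74 + 516 = 632
SLOC (source only) = code = 516

Total LOC: 632, SLOC: 516


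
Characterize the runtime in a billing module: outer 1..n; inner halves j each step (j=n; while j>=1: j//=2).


Reasoning: n times log n
Complexity: O(n log n)

O(n log n)


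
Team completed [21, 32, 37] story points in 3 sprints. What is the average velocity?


Formula: Avg velocity = Total points / Number of sprints
Points: [21, 32, 37]
Sum = 21 + 32 + 37 = 90
Avg velocity = 90 / 3 = 30.0 points/sprint

30.0 points/sprint


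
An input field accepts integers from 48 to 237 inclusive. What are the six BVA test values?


Range: [48, 237]
Boundaries: just below min, min, min+1, max-1, max, just above max
Values: [47, 48, 49, 236, 237, 238]

[47, 48, 49, 236, 237, 238]


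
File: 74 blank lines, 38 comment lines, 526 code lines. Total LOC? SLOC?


Total LOC = blank + comment + code
Total LOC = 74 + 38 + 526 = 638
SLOC (source only) = code = 526

Total LOC: 638, SLOC: 526


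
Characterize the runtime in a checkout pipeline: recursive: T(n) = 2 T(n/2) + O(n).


Reasoning: master theorem case 2 (merge-sort recurrence)
Complexity: O(n log n)

O(n log n)


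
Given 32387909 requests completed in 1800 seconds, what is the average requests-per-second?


Formula: throughput = requests / seconds
throughput = 32387909 / 1800
throughput = 17993.28 requests/second

17993.28 requests/second


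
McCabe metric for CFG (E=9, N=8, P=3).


Formula: V(G) = E - N + 2P
V(G) = 9 - 8 + 2*3
V(G) = 1 + 6
V(G) = 7

7


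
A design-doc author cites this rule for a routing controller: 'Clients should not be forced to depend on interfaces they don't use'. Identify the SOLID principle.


This describes the Interface Segregation Principle (ISP)

Interface Segregation Principle (ISP)


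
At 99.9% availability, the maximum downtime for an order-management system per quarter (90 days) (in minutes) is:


Formula: allowed downtime = period * (100 - SLA) / 100
Period (quarter (90 days)) = 129600 minutes
Unavailability fraction = (100 - 99.9) / 100
Allowed downtime = 129600 * (100 - 99.9) / 100
Allowed downtime = 129.6 minutes

129.6 minutes


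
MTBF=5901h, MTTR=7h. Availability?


Availability = MTBF / (MTBF + MTTR)
Availability = 5901 / (5901 + 7)
Availability = 5901 / 5908
Availability = 99.8815%

99.8815%


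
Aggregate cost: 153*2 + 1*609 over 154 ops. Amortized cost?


Formula: Amortized cost = Total cost / Operations
Total cost = (153 * 2) + (1 * 609)
Total cost = 306 + 609 = 915
Amortized = 915 / 154 = 5.9416

5.9416


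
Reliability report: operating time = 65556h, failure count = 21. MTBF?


Formula: MTBF = Total operating time / Number of failures
MTBF = 65556 / 21
MTBF = 3121.71 hours

3121.71 hours


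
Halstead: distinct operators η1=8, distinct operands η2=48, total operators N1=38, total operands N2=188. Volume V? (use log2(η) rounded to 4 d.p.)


Formula: V = N * log2(η), where N = N1 + N2 and η = η1 + η2
η = 8 + 48 = 56
N = 38 + 188 = 226
log2(56) ≈ 5.8074
V = 226 * 5.8074 = 1312.47

1312.47


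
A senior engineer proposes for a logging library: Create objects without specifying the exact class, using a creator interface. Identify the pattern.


This matches the Factory Method pattern

Factory Method


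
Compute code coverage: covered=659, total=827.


Coverage = covered / total * 100
Coverage = 659 / 827 * 100
Coverage = 79.69%

79.69%


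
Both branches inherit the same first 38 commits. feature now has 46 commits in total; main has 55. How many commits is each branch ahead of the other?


Common ancestor: commit #38
feature commits after divergence: 46 - 38 = 8
main commits after divergence: 55 - 38 = 17
feature is 8 commits ahead of main
main is 17 commits ahead of feature

feature ahead: 8, main ahead: 17


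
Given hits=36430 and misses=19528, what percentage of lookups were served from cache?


Formula: hit rate = hits / (hits + misses) * 100
hit rate = 36430 / (36430 + 19528) * 100
hit rate = 36430 / 55958 * 100
hit rate = 65.1%

65.1%


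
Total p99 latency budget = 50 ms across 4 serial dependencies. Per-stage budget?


Formula: per_stage = total_budget / stages
per_stage = 50 / 4
per_stage = 12.5 ms

12.5 ms


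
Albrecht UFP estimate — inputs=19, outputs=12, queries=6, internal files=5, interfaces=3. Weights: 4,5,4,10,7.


UFP = EI*4 + EO*5 + EQ*4 + ILF*10 + EIF*7
UFP = 19*4 + 12*5 + 6*4 + 5*10 + 3*7
UFP = 76 + 60 + 24 + 50 + 21
UFP = 231

231


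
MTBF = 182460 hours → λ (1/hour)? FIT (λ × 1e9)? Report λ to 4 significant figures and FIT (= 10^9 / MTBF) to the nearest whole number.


Formula: λ = 1 / MTBF; FIT = λ × 1e9 = 1e9 / MTBF
λ = 1 / 182460 ≈ 5.481e-06 failures/hour
FIT = 1e9 / 182460 ≈ 5481 failures per 1e9 hours (nearest whole number)

λ = 5.481e-06 /h, FIT = 5481


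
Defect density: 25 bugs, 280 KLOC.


Defect density = defects / KLOC
Defect density = 25 / 280
Defect density = 0.089 defects/KLOC

0.089 defects/KLOC


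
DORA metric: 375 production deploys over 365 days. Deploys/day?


Formula: deployments per day = releases / days
= 375 / 365
= 1.027 deploys/day
(equivalently, 7.19 deploys/week)

1.027 deploys/day


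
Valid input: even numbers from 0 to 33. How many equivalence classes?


Constraint: even integers in [0, 33]
Class 1: x < 0 — out-of-range invalid
Class 2: x in [0,33] but odd — wrong type invalid
Class 3: x in [0,33] and even — valid
Class 4: x > 33 — out-of-range invalid
Total equivalence classes: 4

4 equivalence classes


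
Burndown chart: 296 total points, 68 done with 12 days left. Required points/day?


Formula: Required rate = Remaining points / Days left
Remaining = 296 - 68 = 228 points
Required rate = 228 / 12 = 19.0 points/day

19.0 points/day


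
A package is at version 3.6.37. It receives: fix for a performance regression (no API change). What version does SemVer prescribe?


Current: 3.6.37
Change category: 'fix for a performance regression (no API change)' → patch bump
SemVer rule: patch bump → increment PATCH (MAJOR and MINOR unchanged)
New: 3.6.38

3.6.38


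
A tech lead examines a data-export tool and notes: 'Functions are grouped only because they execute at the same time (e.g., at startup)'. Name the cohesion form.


Reasoning: Related by timing only
Type: Temporal cohesion

Temporal cohesion


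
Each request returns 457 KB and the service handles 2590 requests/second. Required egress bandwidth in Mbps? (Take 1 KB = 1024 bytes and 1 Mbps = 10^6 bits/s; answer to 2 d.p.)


Formula: Mbps = payload_bytes * RPS * 8 / 1e6
Payload per request = 457 KB = 457 * 1024 = 467968 bytes
Total bytes/sec = 467968 * 2590 = 1212037120
Total bits/sec = 1212037120 * 8 = 9696296960
Mbps = 9696296960 / 1e6 = 9696.3

9696.3 Mbps


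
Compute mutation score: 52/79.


Mutation score = killed / total * 100
Mutation score = 52 / 79 * 100
Mutation score = 65.82%

65.82%


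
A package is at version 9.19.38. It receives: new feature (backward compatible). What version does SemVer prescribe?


Current: 9.19.38
Change category: 'new feature (backward compatible)' → minor bump
SemVer rule: minor bump → increment MINOR, reset PATCH to 0 (MAJOR unchanged)
New: 9.20.0

9.20.0


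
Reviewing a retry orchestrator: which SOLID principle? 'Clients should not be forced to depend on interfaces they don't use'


This describes the Interface Segregation Principle (ISP)

Interface Segregation Principle (ISP)


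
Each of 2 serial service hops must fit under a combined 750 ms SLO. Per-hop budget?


Formula: per_stage = total_budget / stages
per_stage = 750 / 2
per_stage = 375.0 ms

375.0 ms


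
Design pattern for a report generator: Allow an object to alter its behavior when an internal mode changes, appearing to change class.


This matches the State pattern

State


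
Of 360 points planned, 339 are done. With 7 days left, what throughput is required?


Formula: Required rate = Remaining points / Days left
Remaining = 360 - 339 = 21 points
Required rate = 21 / 7 = 3.0 points/day

3.0 points/day


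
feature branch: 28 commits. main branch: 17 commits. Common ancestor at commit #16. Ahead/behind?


Common ancestor: commit #16
feature commits after divergence: 28 - 16 = 12
main commits after divergence: 17 - 16 = 1
feature is 12 commits ahead of main
main is 1 commits ahead of feature

feature ahead: 12, main ahead: 1


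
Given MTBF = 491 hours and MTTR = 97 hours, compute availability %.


Availability = MTBF / (MTBF + MTTR)
Availability = 491 / (491 + 97)
Availability = 491 / 588
Availability = 83.5034%

83.5034%


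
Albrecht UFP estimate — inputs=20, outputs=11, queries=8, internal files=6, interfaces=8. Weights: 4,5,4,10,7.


UFP = EI*4 + EO*5 + EQ*4 + ILF*10 + EIF*7
UFP = 20*4 + 11*5 + 8*4 + 6*10 + 8*7
UFP = 80 + 55 + 32 + 60 + 56
UFP = 283

283


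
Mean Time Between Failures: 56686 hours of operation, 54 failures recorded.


Formula: MTBF = Total operating time / Number of failures
MTBF = 56686 / 54
MTBF = 1049.74 hours

1049.74 hours


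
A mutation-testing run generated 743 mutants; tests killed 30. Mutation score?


Mutation score = killed / total * 100
Mutation score = 30 / 743 * 100
Mutation score = 4.04%

4.04%


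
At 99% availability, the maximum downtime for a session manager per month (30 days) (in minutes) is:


Formula: allowed downtime = period * (100 - SLA) / 100
Period (month (30 days)) = 43200 minutes
Unavailability fraction = (100 - 99.0) / 100
Allowed downtime = 43200 * (100 - 99.0) / 100
Allowed downtime = 432.0 minutes

432.0 minutes


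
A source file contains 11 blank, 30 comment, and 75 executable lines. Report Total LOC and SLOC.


Total LOC = blank + comment + code
Total LOC = 11 + 30 + 75 = 116
SLOC (source only) = code = 75

Total LOC: 116, SLOC: 75


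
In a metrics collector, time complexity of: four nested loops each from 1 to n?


Reasoning: four levels of nesting
Complexity: O(n^4)

O(n^4)


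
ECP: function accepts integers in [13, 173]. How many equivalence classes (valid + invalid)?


Valid range: [13, 173]
Class 1: x < 13 — invalid
Class 2: 13 ≤ x ≤ 173 — valid
Class 3: x > 173 — invalid
Total equivalence classes: 3

3 equivalence classes


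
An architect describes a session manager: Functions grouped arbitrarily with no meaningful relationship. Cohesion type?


Reasoning: Worst: random grouping
Type: Coincidental cohesion

Coincidental cohesion


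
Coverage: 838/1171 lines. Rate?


Coverage = covered / total * 100
Coverage = 838 / 1171 * 100
Coverage = 71.56%

71.56%


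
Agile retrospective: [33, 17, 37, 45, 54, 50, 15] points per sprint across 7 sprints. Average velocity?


Formula: Avg velocity = Total points / Number of sprints
Points: [33, 17, 37, 45, 54, 50, 15]
Sum = 33 + 17 + 37 + 45 + 54 + 50 + 15 = 251
Avg velocity = 251 / 7 = 35.86 points/sprint

35.86 points/sprint


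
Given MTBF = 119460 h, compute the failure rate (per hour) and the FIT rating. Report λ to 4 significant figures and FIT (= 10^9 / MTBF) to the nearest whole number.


Formula: λ = 1 / MTBF; FIT = λ × 1e9 = 1e9 / MTBF
λ = 1 / 119460 ≈ 8.371e-06 failures/hour
FIT = 1e9 / 119460 ≈ 8371 failures per 1e9 hours (nearest whole number)

λ = 8.371e-06 /h, FIT = 8371


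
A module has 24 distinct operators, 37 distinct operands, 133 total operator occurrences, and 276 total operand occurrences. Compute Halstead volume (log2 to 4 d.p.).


Formula: V = N * log2(η), where N = N1 + N2 and η = η1 + η2
η = 24 + 37 = 61
N = 133 + 276 = 409
log2(61) ≈ 5.9307
V = 409 * 5.9307 = 2425.66

2425.66


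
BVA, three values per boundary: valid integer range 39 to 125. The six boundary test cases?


Range: [39, 125]
Boundaries: just below min, min, min+1, max-1, max, just above max
Values: [38, 39, 40, 124, 125, 126]

[38, 39, 40, 124, 125, 126]


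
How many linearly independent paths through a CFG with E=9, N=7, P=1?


Formula: V(G) = E - N + 2P
V(G) = 9 - 7 + 2*1
V(G) = 2 + 2
V(G) = 4

4


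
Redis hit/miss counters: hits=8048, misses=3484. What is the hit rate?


Formula: hit rate = hits / (hits + misses) * 100
hit rate = 8048 / (8048 + 3484) * 100
hit rate = 8048 / 11532 * 100
hit rate = 69.79%

69.79%


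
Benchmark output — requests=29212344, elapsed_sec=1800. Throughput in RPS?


Formula: throughput = requests / seconds
throughput = 29212344 / 1800
throughput = 16229.08 requests/second

16229.08 requests/second


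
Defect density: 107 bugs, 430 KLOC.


Defect density = defects / KLOC
Defect density = 107 / 430
Defect density = 0.249 defects/KLOC

0.249 defects/KLOC


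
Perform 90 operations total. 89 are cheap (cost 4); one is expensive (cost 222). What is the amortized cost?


Formula: Amortized cost = Total cost / Operations
Total cost = (89 * 4) + (1 * 222)
Total cost = 356 + 222 = 578
Amortized = 578 / 90 = 6.4222

6.4222


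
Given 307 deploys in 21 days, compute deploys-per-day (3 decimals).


Formula: deployments per day = releases / days
= 307 / 21
= 14.619 deploys/day
(equivalently, 102.33 deploys/week)

14.619 deploys/day


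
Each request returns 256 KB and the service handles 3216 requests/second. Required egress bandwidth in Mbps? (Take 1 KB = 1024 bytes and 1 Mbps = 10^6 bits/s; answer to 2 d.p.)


Formula: Mbps = payload_bytes * RPS * 8 / 1e6
Payload per request = 256 KB = 256 * 1024 = 262144 bytes
Total bytes/sec = 262144 * 3216 = 843055104
Total bits/sec = 843055104 * 8 = 6744440832
Mbps = 6744440832 / 1e6 = 6744.44

6744.44 Mbps


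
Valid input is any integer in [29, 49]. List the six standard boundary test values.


Range: [29, 49]
Boundaries: just below min, min, min+1, max-1, max, just above max
Values: [28, 29, 30, 48, 49, 50]

[28, 29, 30, 48, 49, 50]


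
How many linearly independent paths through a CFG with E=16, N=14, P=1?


Formula: V(G) = E - N + 2P
V(G) = 16 - 14 + 2*1
V(G) = 2 + 2
V(G) = 4

4


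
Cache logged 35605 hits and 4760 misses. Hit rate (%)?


Formula: hit rate = hits / (hits + misses) * 100
hit rate = 35605 / (35605 + 4760) * 100
hit rate = 35605 / 40365 * 100
hit rate = 88.21%

88.21%


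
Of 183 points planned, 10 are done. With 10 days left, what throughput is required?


Formula: Required rate = Remaining points / Days left
Remaining = 183 - 10 = 173 points
Required rate = 173 / 10 = 17.3 points/day

17.3 points/day


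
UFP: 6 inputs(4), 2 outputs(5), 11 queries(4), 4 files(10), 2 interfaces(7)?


UFP = EI*4 + EO*5 + EQ*4 + ILF*10 + EIF*7
UFP = 6*4 + 2*5 + 11*4 + 4*10 + 2*7
UFP = 24 + 10 + 44 + 40 + 14
UFP = 132

132


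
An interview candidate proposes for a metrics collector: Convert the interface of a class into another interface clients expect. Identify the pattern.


This matches the Adapter pattern

Adapter


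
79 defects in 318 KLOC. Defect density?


Defect density = defects / KLOC
Defect density = 79 / 318
Defect density = 0.248 defects/KLOC

0.248 defects/KLOC


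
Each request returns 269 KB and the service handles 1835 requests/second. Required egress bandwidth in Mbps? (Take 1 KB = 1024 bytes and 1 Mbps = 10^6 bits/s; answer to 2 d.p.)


Formula: Mbps = payload_bytes * RPS * 8 / 1e6
Payload per request = 269 KB = 269 * 1024 = 275456 bytes
Total bytes/sec = 275456 * 1835 = 505461760
Total bits/sec = 505461760 * 8 = 4043694080
Mbps = 4043694080 / 1e6 = 4043.69

4043.69 Mbps


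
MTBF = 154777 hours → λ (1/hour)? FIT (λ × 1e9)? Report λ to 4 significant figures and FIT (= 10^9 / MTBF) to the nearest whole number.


Formula: λ = 1 / MTBF; FIT = λ × 1e9 = 1e9 / MTBF
λ = 1 / 154777 ≈ 6.461e-06 failures/hour
FIT = 1e9 / 154777 ≈ 6461 failures per 1e9 hours (nearest whole number)

λ = 6.461e-06 /h, FIT = 6461


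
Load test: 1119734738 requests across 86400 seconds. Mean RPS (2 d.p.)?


Formula: throughput = requests / seconds
throughput = 1119734738 / 86400
throughput = 12959.89 requests/second

12959.89 requests/second


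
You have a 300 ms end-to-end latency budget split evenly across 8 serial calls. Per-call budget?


Formula: per_stage = total_budget / stages
per_stage = 300 / 8
per_stage = 37.5 ms

37.5 ms


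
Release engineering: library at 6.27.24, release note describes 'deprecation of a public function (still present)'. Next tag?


Current: 6.27.24
Change category: 'deprecation of a public function (still present)' → minor bump
SemVer rule: minor bump → increment MINOR, reset PATCH to 0 (MAJOR unchanged)
New: 6.28.0

6.28.0


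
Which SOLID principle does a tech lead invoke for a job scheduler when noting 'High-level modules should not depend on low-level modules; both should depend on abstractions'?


This describes the Dependency Inversion Principle (DIP)

Dependency Inversion Principle (DIP)


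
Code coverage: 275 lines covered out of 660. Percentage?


Coverage = covered / total * 100
Coverage = 275 / 660 * 100
Coverage = 41.67%

41.67%


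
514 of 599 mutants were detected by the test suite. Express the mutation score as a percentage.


Mutation score = killed / total * 100
Mutation score = 514 / 599 * 100
Mutation score = 85.81%

85.81%


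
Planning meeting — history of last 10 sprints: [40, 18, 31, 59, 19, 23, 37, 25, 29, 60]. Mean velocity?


Formula: Avg velocity = Total points / Number of sprints
Points: [40, 18, 31, 59, 19, 23, 37, 25, 29, 60]
Sum = 40 + 18 + 31 + 59 + 19 + 23 + 37 + 25 + 29 + 60 = 341
Avg velocity = 341 / 10 = 34.1 points/sprint

34.1 points/sprint


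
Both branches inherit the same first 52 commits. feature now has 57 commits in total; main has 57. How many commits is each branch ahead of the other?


Common ancestor: commit #52
feature commits after divergence: 57 - 52 = 5
main commits after divergence: 57 - 52 = 5
feature is 5 commits ahead of main
main is 5 commits ahead of feature

feature ahead: 5, main ahead: 5


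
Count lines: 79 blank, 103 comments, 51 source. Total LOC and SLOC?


Total LOC = blank + comment + code
Total LOC = 79 + 103 + 51 = 233
SLOC (source only) = code = 51

Total LOC: 233, SLOC: 51


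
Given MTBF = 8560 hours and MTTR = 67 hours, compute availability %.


Availability = MTBF / (MTBF + MTTR)
Availability = 8560 / (8560 + 67)
Availability = 8560 / 8627
Availability = 99.2234%

99.2234%


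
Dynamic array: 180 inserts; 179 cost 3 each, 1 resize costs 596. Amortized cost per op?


Formula: Amortized cost = Total cost / Operations
Total cost = (179 * 3) + (1 * 596)
Total cost = 537 + 596 = 1133
Amortized = 1133 / 180 = 6.2944

6.2944


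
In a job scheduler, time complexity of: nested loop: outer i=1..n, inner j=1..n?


Reasoning: n iterations times n iterations
Complexity: O(n^2)

O(n^2)


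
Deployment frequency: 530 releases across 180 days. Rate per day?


Formula: deployments per day = releases / days
= 530 / 180
= 2.944 deploys/day
(equivalently, 20.61 deploys/week)

2.944 deploys/day


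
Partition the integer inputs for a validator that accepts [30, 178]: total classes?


Valid range: [30, 178]
Class 1: x < 30 — invalid
Class 2: 30 ≤ x ≤ 178 — valid
Class 3: x > 178 — invalid
Total equivalence classes: 3

3 equivalence classes


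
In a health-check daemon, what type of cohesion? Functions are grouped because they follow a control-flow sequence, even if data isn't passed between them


Reasoning: Grouped by order of execution within a routine, not by data flow
Type: Procedural cohesion

Procedural cohesion


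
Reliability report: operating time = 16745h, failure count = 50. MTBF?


Formula: MTBF = Total operating time / Number of failures
MTBF = 16745 / 50
MTBF = 334.9 hours

334.9 hours


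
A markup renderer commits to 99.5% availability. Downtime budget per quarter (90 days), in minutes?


Formula: allowed downtime = period * (100 - SLA) / 100
Period (quarter (90 days)) = 129600 minutes
Unavailability fraction = (100 - 99.5) / 100
Allowed downtime = 129600 * (100 - 99.5) / 100
Allowed downtime = 648.0 minutes

648.0 minutes


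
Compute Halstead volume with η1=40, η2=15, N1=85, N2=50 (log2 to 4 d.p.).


Formula: V = N * log2(η), where N = N1 + N2 and η = η1 + η2
η = 40 + 15 = 55
N = 85 + 50 = 135
log2(55) ≈ 5.7814
V = 135 * 5.7814 = 780.49

780.49


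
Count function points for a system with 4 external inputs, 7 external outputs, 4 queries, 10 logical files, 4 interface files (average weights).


UFP = EI*4 + EO*5 + EQ*4 + ILF*10 + EIF*7
UFP = 4*4 + 7*5 + 4*4 + 10*10 + 4*7
UFP = 16 + 35 + 16 + 100 + 28
UFP = 195

195


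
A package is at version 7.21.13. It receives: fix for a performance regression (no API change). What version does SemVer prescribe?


Current: 7.21.13
Change category: 'fix for a performance regression (no API change)' → patch bump
SemVer rule: patch bump → increment PATCH (MAJOR and MINOR unchanged)
New: 7.21.14

7.21.14


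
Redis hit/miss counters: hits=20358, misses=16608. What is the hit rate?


Formula: hit rate = hits / (hits + misses) * 100
hit rate = 20358 / (20358 + 16608) * 100
hit rate = 20358 / 36966 * 100
hit rate = 55.07%

55.07%


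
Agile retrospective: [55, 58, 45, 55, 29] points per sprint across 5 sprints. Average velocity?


Formula: Avg velocity = Total points / Number of sprints
Points: [55, 58, 45, 55, 29]
Sum = 55 + 58 + 45 + 55 + 29 = 242
Avg velocity = 242 / 5 = 48.4 points/sprint

48.4 points/sprint


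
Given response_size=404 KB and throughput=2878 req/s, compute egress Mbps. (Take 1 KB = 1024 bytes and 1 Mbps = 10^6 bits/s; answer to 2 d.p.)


Formula: Mbps = payload_bytes * RPS * 8 / 1e6
Payload per request = 404 KB = 404 * 1024 = 413696 bytes
Total bytes/sec = 413696 * 2878 = 1190617088
Total bits/sec = 1190617088 * 8 = 9524936704
Mbps = 9524936704 / 1e6 = 9524.94

9524.94 Mbps


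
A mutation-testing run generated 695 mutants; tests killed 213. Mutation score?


Mutation score = killed / total * 100
Mutation score = 213 / 695 * 100
Mutation score = 30.65%

30.65%


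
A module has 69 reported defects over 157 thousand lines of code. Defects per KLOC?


Defect density = defects / KLOC
Defect density = 69 / 157
Defect density = 0.439 defects/KLOC

0.439 defects/KLOC


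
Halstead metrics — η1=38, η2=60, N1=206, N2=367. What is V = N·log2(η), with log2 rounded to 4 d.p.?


Formula: V = N * log2(η), where N = N1 + N2 and η = η1 + η2
η = 38 + 60 = 98
N = 206 + 367 = 573
log2(98) ≈ 6.6147
V = 573 * 6.6147 = 3790.22

3790.22


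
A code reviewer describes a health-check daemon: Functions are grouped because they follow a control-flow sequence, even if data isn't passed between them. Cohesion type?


Reasoning: Grouped by order of execution within a routine, not by data flow
Type: Procedural cohesion

Procedural cohesion


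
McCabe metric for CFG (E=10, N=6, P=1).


Formula: V(G) = E - N + 2P
V(G) = 10 - 6 + 2*1
V(G) = 4 + 2
V(G) = 6

6


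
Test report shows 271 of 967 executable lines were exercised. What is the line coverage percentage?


Coverage = covered / total * 100
Coverage = 271 / 967 * 100
Coverage = 28.02%

28.02%


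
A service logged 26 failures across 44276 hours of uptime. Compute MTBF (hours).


Formula: MTBF = Total operating time / Number of failures
MTBF = 44276 / 26
MTBF = 1702.92 hours

1702.92 hours


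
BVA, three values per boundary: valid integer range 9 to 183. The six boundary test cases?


Range: [9, 183]
Boundaries: just below min, min, min+1, max-1, max, just above max
Values: [8, 9, 10, 182, 183, 184]

[8, 9, 10, 182, 183, 184]


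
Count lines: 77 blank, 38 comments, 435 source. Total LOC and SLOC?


Total LOC = blank + comment + code
Total LOC = 77 + 38 + 435 = 550
SLOC (source only) = code = 435

Total LOC: 550, SLOC: 435


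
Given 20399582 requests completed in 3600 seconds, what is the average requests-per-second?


Formula: throughput = requests / seconds
throughput = 20399582 / 3600
throughput = 5666.55 requests/second

5666.55 requests/second


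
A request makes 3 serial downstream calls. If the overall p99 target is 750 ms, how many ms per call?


Formula: per_stage = total_budget / stages
per_stage = 750 / 3
per_stage = 250.0 ms

250.0 ms


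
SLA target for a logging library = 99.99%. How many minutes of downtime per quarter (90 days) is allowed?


Formula: allowed downtime = period * (100 - SLA) / 100
Period (quarter (90 days)) = 129600 minutes
Unavailability fraction = (100 - 99.99) / 100
Allowed downtime = 129600 * (100 - 99.99) / 100
Allowed downtime = 12.96 minutes

12.96 minutes


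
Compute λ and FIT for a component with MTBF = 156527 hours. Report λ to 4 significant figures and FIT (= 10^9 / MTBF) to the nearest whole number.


Formula: λ = 1 / MTBF; FIT = λ × 1e9 = 1e9 / MTBF
λ = 1 / 156527 ≈ 6.389e-06 failures/hour
FIT = 1e9 / 156527 ≈ 6389 failures per 1e9 hours (nearest whole number)

λ = 6.389e-06 /h, FIT = 6389


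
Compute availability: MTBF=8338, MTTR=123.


Availability = MTBF / (MTBF + MTTR)
Availability = 8338 / (8338 + 123)
Availability = 8338 / 8461
Availability = 98.5463%

98.5463%
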